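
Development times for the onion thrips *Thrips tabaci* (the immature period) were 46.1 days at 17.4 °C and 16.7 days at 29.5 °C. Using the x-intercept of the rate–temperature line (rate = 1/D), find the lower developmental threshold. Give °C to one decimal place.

10.5 °C

Linear rate model ⇒ the product D·(T − T_b) is constant across temperatures.
46.1·(17.4 − T_b) = 16.7·(29.5 − T_b)
T_b = (46.1·17.4 − 16.7·29.5) / (46.1 − 16.7) = 309.49 / 29.4 = 10.527 °C ≈ 10.5 °C.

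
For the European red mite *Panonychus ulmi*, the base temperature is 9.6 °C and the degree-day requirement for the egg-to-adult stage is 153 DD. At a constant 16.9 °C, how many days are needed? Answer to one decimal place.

21.0 days

Daily accumulation = 16.9 − 9.6 = 7.3 DD/day.
Duration = 153 / 7.3 = 20.959 ≈ 21.0 days.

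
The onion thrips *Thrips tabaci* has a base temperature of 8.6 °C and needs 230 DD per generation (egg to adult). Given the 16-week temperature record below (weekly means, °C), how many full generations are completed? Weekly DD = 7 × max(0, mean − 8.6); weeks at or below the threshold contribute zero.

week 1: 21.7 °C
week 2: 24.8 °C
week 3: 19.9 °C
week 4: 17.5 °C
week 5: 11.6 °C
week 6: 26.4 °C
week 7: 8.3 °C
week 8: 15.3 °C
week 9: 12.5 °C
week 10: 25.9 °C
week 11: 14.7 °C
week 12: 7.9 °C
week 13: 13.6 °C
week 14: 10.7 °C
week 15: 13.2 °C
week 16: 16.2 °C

Weekly DD (7 × max(0, T̄ − 8.6)): 91.7, 113.4, 79.1, 62.3, 21.0, 124.6, 0.0, 46.9, 27.3, 121.1, 42.7, 0.0, 35.0, 14.7, 32.2, 53.2.
Season total = 865.2 DD.
Complete generations = ⌊865.2 / 230⌋ = 3.

3 generations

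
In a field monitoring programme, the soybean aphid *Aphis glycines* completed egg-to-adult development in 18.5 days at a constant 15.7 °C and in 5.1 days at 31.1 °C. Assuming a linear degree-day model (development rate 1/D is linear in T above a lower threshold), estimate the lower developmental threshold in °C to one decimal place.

9.8 °C

Equal thermal constants: D₁(T₁ − T_b) = D₂(T₂ − T_b).
18.5·(15.7 − T_b) = 5.1·(31.1 − T_b)
T_b = (18.5·15.7 − 5.1·31.1) / (18.5 − 5.1) = 131.84 / 13.4 = 9.839 °C ≈ 9.8 °C.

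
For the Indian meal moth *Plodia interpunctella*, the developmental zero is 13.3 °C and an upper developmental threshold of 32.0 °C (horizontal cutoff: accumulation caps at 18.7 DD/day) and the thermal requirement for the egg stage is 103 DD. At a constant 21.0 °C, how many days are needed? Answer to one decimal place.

13.4 days

Daily accumulation = 21.0 − 13.3 = 7.7 DD/day.
Duration = 103 / 7.7 = 13.377 ≈ 13.4 days.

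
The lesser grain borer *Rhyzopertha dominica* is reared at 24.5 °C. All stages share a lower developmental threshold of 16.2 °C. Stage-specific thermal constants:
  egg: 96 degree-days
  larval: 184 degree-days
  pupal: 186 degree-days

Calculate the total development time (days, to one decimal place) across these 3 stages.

Daily accumulation at 24.5 °C = 24.5 − 16.2 = 8.3 DD/day.
Total K = 96 + 184 + 186 = 466 DD.
Total duration = 466 / 8.3 = 56.145 ≈ 56.1 days.

56.1 days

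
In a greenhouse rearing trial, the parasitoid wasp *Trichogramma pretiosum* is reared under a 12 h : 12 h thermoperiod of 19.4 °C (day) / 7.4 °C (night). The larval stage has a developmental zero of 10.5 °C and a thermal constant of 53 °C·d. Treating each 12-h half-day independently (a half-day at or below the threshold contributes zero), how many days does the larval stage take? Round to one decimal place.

11.9 days

Day half: max(0, 19.4 − 10.5) × 0.5 = 8.9 × 0.5 = 4.45 DD.
Night half: max(0, 7.4 − 10.5) × 0.5 = 0.0 × 0.5 = 0.00 DD.
Per 24 h: 4.45 DD/day.
Duration = 53 / 4.45 = 11.910 ≈ 11.9 days.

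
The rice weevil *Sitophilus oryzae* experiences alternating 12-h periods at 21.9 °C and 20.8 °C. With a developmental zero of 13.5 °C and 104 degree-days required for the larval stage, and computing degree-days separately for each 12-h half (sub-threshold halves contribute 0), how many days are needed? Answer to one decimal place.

Day half: max(0, 21.9 − 13.5) × 0.5 = 8.4 × 0.5 = 4.20 DD.
Night half: max(0, 20.8 − 13.5) × 0.5 = 7.3 × 0.5 = 3.65 DD.
Per 24 h: 7.85 DD/day.
Duration = 104 / 7.85 = 13.248 ≈ 13.2 days.

13.2 days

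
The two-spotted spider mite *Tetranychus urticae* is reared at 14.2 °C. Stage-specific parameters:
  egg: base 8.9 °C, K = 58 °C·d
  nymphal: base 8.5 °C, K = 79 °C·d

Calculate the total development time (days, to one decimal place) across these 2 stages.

24.8 days

egg: 58 / (14.2 − 8.9) = 58 / 5.3 = 10.943 d.
nymphal: 79 / (14.2 − 8.5) = 79 / 5.7 = 13.860 d.
Sum = 24.803 ≈ 24.8 days.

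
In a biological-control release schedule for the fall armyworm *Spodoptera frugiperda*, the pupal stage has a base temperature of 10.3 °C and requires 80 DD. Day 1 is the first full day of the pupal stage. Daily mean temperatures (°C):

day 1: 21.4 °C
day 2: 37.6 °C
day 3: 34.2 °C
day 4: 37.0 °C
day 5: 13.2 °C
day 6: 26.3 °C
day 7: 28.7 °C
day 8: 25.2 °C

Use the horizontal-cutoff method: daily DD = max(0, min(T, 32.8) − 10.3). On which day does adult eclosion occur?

day 5

Daily DD above 10.3 °C (capped at 22.5): 11.1, 22.5, 22.5, 22.5, 2.9, 16.0, 18.4, 14.9.
Cumulative: 11.1, 33.6, 56.1, 78.6, 81.5, 97.5, 115.9, 130.8.
The total first reaches 80 DD on day 5.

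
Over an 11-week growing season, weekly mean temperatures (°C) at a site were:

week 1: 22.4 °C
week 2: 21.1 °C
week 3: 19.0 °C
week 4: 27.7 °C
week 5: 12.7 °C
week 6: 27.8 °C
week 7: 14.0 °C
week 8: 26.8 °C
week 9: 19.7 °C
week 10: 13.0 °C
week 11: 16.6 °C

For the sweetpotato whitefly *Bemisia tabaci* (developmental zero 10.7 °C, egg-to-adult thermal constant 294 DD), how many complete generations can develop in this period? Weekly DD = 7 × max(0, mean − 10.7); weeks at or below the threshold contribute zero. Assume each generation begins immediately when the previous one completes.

Weekly DD (7 × max(0, T̄ − 10.7)): 81.9, 72.8, 58.1, 119.0, 14.0, 119.7, 23.1, 112.7, 63.0, 16.1, 41.3.
Season total = 721.7 DD.
Complete generations = ⌊721.7 / 294⌋ = 2.

2 generations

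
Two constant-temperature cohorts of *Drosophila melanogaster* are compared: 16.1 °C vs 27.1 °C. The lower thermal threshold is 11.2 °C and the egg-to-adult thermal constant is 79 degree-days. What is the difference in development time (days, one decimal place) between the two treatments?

At 16.1 °C: 79 / (16.1 − 11.2) = 79 / 4.9 = 16.122 d.
At 27.1 °C: 79 / (27.1 − 11.2) = 79 / 15.9 = 4.969 d.
Difference = |16.122 − 4.969| = 11.154 ≈ 11.2 days.

11.2 days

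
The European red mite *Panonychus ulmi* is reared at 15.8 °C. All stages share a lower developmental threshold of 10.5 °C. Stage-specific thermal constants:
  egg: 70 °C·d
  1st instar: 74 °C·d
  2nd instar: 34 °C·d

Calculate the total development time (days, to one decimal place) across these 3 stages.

Daily accumulation at 15.8 °C = 15.8 − 10.5 = 5.3 DD/day.
Total K = 70 + 74 + 34 = 178 DD.
Total duration = 178 / 5.3 = 33.585 ≈ 33.6 days.

33.6 days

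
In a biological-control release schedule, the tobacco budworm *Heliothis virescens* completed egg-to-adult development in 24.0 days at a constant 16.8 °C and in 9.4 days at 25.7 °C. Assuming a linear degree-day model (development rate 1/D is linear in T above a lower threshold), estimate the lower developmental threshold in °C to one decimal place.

Equal thermal constants: D₁(T₁ − T_b) = D₂(T₂ − T_b).
24.0·(16.8 − T_b) = 9.4·(25.7 − T_b)
T_b = (24.0·16.8 − 9.4·25.7) / (24.0 − 9.4) = 161.62 / 14.6 = 11.070 °C ≈ 11.1 °C.

11.1 °C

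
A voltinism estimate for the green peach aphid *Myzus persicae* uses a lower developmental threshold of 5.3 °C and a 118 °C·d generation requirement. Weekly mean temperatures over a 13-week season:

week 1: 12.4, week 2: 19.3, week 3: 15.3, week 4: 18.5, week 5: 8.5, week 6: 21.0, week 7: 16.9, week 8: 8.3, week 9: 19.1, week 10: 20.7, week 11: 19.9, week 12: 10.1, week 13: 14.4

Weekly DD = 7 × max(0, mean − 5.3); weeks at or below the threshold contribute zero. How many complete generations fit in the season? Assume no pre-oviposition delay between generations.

Weekly DD (7 × max(0, T̄ − 5.3)): 49.7, 98.0, 70.0, 92.4, 22.4, 109.9, 81.2, 21.0, 96.6, 107.8, 102.2, 33.6, 63.7.
Season total = 948.5 DD.
Complete generations = ⌊948.5 / 118⌋ = 8.

8 generations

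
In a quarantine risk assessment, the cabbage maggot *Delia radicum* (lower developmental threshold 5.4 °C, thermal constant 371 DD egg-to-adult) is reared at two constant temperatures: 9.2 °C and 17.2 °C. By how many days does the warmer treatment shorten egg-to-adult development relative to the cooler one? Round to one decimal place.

At 9.2 °C: 371 / (9.2 − 5.4) = 371 / 3.8 = 97.632 d.
At 17.2 °C: 371 / (17.2 − 5.4) = 371 / 11.8 = 31.441 d.
Difference = |97.632 − 31.441| = 66.191 ≈ 66.2 days.

66.2 days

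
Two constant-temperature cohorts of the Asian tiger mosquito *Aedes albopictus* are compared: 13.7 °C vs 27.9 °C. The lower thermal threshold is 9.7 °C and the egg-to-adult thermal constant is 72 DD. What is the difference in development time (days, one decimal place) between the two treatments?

14.0 days

At 13.7 °C: 72 / (13.7 − 9.7) = 72 / 4.0 = 18.000 d.
At 27.9 °C: 72 / (27.9 − 9.7) = 72 / 18.2 = 3.956 d.
Difference = |18.000 − 3.956| = 14.044 ≈ 14.0 days.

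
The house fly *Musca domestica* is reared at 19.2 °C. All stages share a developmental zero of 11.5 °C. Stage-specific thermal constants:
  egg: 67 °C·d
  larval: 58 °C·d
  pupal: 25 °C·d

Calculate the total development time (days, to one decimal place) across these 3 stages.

19.5 days

Daily accumulation at 19.2 °C = 19.2 − 11.5 = 7.7 DD/day.
Total K = 67 + 58 + 25 = 150 DD.
Total duration = 150 / 7.7 = 19.481 ≈ 19.5 days.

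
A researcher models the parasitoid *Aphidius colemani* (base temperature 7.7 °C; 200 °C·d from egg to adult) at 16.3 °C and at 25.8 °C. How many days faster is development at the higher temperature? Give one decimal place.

12.2 days

At 16.3 °C: 200 / (16.3 − 7.7) = 200 / 8.6 = 23.256 d.
At 25.8 °C: 200 / (25.8 − 7.7) = 200 / 18.1 = 11.050 d.
Difference = |23.256 − 11.050| = 12.206 ≈ 12.2 days.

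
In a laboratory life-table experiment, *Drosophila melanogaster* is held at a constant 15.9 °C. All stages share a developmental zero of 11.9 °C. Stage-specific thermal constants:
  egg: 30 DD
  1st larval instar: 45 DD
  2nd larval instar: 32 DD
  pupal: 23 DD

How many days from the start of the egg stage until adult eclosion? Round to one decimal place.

Daily accumulation at 15.9 °C = 15.9 − 11.9 = 4.0 DD/day.
Total K = 30 + 45 + 32 + 23 = 130 DD.
Total duration = 130 / 4.0 = 32.500 ≈ 32.5 days.

32.5 days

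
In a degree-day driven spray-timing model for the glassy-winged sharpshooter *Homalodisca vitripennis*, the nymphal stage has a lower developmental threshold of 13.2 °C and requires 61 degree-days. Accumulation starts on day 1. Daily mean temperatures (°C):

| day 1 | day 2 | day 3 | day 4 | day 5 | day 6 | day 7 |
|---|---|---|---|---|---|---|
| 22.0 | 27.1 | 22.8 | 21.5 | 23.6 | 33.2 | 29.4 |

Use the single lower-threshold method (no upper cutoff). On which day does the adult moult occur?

Daily DD above 13.2 °C: 8.8, 13.9, 9.6, 8.3, 10.4, 20.0, 16.2.
Cumulative: 8.8, 22.7, 32.3, 40.6, 51.0, 71.0, 87.2.
The total first reaches 61 DD on day 6.

day 6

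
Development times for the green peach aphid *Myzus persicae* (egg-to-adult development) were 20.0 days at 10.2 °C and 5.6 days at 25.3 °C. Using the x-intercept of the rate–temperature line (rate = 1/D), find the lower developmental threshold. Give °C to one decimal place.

4.3 °C

Equal thermal constants: D₁(T₁ − T_b) = D₂(T₂ − T_b).
20.0·(10.2 − T_b) = 5.6·(25.3 − T_b)
T_b = (20.0·10.2 − 5.6·25.3) / (20.0 − 5.6) = 62.32 / 14.4 = 4.328 °C ≈ 4.3 °C.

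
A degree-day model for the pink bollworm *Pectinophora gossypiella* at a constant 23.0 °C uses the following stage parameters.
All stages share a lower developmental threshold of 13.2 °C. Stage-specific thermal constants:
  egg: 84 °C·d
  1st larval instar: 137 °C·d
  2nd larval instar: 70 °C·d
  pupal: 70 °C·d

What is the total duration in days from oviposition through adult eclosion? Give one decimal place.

36.8 days

Daily accumulation at 23.0 °C = 23.0 − 13.2 = 9.8 DD/day.
Total K = 84 + 137 + 70 + 70 = 361 DD.
Total duration = 361 / 9.8 = 36.837 ≈ 36.8 days.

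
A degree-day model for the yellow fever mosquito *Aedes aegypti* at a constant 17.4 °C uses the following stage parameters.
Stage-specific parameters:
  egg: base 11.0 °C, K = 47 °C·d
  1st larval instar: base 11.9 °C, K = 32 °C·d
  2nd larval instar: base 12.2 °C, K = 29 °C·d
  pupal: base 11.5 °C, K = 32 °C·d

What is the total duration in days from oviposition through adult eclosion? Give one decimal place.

egg: 47 / (17.4 − 11.0) = 47 / 6.4 = 7.344 d.
1st larval instar: 32 / (17.4 − 11.9) = 32 / 5.5 = 5.818 d.
2nd larval instar: 29 / (17.4 − 12.2) = 29 / 5.2 = 5.577 d.
pupal: 32 / (17.4 − 11.5) = 32 / 5.9 = 5.424 d.
Sum = 24.163 ≈ 24.2 days.

24.2 days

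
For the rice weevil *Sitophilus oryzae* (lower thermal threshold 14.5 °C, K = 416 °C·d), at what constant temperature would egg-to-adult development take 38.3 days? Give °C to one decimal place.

25.4 °C

Required daily accumulation = 416 / 38.3 = 10.862 DD/day.
T = T_base + 10.862 = 14.5 + 10.862 = 25.362 ≈ 25.4 °C.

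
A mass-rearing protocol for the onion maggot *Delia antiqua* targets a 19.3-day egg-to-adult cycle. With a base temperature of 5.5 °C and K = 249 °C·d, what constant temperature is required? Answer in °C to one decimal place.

Required daily accumulation = 249 / 19.3 = 12.902 DD/day.
T = T_base + 12.902 = 5.5 + 12.902 = 18.402 ≈ 18.4 °C.

18.4 °C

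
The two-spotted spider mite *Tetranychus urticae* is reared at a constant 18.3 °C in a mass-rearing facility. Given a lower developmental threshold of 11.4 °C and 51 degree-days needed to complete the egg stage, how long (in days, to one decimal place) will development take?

7.4 days

Daily accumulation = 18.3 − 11.4 = 6.9 DD/day.
Duration = 51 / 6.9 = 7.391 ≈ 7.4 days.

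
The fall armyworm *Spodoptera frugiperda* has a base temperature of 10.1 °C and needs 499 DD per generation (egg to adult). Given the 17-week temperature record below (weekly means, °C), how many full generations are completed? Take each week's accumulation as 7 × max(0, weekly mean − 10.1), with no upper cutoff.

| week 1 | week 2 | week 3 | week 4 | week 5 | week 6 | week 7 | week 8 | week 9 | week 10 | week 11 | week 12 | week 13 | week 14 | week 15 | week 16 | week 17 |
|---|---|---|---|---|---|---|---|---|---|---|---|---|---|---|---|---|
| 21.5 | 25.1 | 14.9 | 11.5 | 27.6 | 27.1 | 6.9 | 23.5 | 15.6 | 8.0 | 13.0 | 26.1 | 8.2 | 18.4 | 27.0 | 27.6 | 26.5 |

2 generations

Weekly DD (7 × max(0, T̄ − 10.1)): 79.8, 105.0, 33.6, 9.8, 122.5, 119.0, 0.0, 93.8, 38.5, 0.0, 20.3, 112.0, 0.0, 58.1, 118.3, 122.5, 114.8.
Season total = 1148.0 DD.
Complete generations = ⌊1148.0 / 499⌋ = 2.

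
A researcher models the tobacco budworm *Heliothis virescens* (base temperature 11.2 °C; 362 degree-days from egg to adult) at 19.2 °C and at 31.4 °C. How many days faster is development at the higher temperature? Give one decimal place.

27.3 days

At 19.2 °C: 362 / (19.2 − 11.2) = 362 / 8.0 = 45.250 d.
At 31.4 °C: 362 / (31.4 − 11.2) = 362 / 20.2 = 17.921 d.
Difference = |45.250 − 17.921| = 27.329 ≈ 27.3 days.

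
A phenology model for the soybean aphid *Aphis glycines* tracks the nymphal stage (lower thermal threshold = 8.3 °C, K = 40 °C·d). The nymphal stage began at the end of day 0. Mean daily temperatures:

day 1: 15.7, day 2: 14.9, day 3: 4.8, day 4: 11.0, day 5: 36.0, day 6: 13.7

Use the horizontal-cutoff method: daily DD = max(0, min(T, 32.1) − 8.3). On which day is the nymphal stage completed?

Daily DD above 8.3 °C (capped at 23.8): 7.4, 6.6, 0.0, 2.7, 23.8, 5.4.
Cumulative: 7.4, 14.0, 14.0, 16.7, 40.5, 45.9.
The total first reaches 40 DD on day 5.

day 5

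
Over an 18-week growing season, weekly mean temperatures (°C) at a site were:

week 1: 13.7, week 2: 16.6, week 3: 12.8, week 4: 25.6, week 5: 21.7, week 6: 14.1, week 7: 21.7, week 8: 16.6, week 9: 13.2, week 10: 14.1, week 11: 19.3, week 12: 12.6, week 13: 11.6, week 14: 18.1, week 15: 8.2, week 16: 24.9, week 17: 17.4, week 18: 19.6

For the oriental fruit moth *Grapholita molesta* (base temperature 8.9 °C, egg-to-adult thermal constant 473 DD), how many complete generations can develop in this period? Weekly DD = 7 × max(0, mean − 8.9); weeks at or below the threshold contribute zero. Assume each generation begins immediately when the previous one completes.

Weekly DD (7 × max(0, T̄ − 8.9)): 33.6, 53.9, 27.3, 116.9, 89.6, 36.4, 89.6, 53.9, 30.1, 36.4, 72.8, 25.9, 18.9, 64.4, 0.0, 112.0, 59.5, 74.9.
Season total = 996.1 DD.
Complete generations = ⌊996.1 / 473⌋ = 2.

2 generations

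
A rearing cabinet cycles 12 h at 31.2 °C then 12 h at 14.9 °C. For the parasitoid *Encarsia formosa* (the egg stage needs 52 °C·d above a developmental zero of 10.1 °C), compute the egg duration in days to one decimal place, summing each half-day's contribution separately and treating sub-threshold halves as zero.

Day half: max(0, 31.2 − 10.1) × 0.5 = 21.1 × 0.5 = 10.55 DD.
Night half: max(0, 14.9 − 10.1) × 0.5 = 4.8 × 0.5 = 2.40 DD.
Per 24 h: 12.95 DD/day.
Duration = 52 / 12.95 = 4.015 ≈ 4.0 days.

4.0 days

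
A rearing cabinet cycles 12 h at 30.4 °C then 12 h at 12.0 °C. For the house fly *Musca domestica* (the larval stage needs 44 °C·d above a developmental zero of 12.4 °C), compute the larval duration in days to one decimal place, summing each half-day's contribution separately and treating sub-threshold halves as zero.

4.9 days

Day half: max(0, 30.4 − 12.4) × 0.5 = 18.0 × 0.5 = 9.00 DD.
Night half: max(0, 12.0 − 12.4) × 0.5 = 0.0 × 0.5 = 0.00 DD.
Per 24 h: 9.00 DD/day.
Duration = 44 / 9.00 = 4.889 ≈ 4.9 days.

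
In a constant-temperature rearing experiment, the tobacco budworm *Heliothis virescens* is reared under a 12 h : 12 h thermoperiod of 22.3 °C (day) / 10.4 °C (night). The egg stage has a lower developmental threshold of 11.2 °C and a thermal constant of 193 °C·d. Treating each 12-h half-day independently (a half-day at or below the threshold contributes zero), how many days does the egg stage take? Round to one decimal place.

Day half: max(0, 22.3 − 11.2) × 0.5 = 11.1 × 0.5 = 5.55 DD.
Night half: max(0, 10.4 − 11.2) × 0.5 = 0.0 × 0.5 = 0.00 DD.
Per 24 h: 5.55 DD/day.
Duration = 193 / 5.55 = 34.775 ≈ 34.8 days.

34.8 days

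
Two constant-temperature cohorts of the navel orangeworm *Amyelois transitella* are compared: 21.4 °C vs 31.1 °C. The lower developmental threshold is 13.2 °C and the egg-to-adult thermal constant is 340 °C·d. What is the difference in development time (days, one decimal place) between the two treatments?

At 21.4 °C: 340 / (21.4 − 13.2) = 340 / 8.2 = 41.463 d.
At 31.1 °C: 340 / (31.1 − 13.2) = 340 / 17.9 = 18.994 d.
Difference = |41.463 − 18.994| = 22.469 ≈ 22.5 days.

22.5 days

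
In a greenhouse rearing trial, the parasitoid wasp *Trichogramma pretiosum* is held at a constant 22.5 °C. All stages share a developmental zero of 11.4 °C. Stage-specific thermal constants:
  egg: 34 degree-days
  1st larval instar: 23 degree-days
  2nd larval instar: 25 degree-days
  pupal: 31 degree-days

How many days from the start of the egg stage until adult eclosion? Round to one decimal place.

10.2 days

Daily accumulation at 22.5 °C = 22.5 − 11.4 = 11.1 DD/day.
Total K = 34 + 23 + 25 + 31 = 113 DD.
Total duration = 113 / 11.1 = 10.180 ≈ 10.2 days.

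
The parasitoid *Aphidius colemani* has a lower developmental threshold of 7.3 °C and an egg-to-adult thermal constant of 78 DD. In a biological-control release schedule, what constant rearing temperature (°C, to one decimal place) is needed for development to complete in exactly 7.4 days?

Required daily accumulation = 78 / 7.4 = 10.541 DD/day.
T = T_base + 10.541 = 7.3 + 10.541 = 17.841 ≈ 17.8 °C.

17.8 °C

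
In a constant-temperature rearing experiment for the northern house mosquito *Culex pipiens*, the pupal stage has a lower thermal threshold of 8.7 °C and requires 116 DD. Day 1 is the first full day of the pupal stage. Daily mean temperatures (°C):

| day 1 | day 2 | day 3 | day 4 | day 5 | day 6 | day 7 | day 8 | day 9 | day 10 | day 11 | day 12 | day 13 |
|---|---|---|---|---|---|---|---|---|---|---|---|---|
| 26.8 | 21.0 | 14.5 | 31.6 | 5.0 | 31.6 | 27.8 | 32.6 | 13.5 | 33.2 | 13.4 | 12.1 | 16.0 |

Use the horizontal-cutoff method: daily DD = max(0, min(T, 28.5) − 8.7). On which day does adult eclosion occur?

Daily DD above 8.7 °C (capped at 19.8): 18.1, 12.3, 5.8, 19.8, 0.0, 19.8, 19.1, 19.8, 4.8, 19.8, 4.7, 3.4, 7.3.
Cumulative: 18.1, 30.4, 36.2, 56.0, 56.0, 75.8, 94.9, 114.7, 119.5, 139.3, 144.0, 147.4, 154.7.
The total first reaches 116 DD on day 9.

day 9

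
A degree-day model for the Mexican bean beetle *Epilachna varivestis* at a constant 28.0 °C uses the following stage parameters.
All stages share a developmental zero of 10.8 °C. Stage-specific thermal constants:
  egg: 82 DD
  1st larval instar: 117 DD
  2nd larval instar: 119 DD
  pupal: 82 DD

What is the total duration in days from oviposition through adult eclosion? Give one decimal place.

23.3 days

Daily accumulation at 28.0 °C = 28.0 − 10.8 = 17.2 DD/day.
Total K = 82 + 117 + 119 + 82 = 400 DD.
Total duration = 400 / 17.2 = 23.256 ≈ 23.3 days.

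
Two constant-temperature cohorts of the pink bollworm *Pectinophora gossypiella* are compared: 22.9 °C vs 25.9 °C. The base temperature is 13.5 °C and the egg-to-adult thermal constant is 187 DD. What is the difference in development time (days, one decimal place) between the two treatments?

At 22.9 °C: 187 / (22.9 − 13.5) = 187 / 9.4 = 19.894 d.
At 25.9 °C: 187 / (25.9 − 13.5) = 187 / 12.4 = 15.081 d.
Difference = |19.894 − 15.081| = 4.813 ≈ 4.8 days.

4.8 days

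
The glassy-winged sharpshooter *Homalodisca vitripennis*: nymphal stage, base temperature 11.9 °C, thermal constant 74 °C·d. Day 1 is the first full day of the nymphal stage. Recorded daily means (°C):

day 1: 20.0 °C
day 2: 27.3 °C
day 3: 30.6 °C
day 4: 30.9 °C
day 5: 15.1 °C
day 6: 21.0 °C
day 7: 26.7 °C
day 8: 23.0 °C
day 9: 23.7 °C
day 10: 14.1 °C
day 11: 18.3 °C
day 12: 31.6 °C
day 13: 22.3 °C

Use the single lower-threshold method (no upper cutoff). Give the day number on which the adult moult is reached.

Daily DD above 11.9 °C: 8.1, 15.4, 18.7, 19.0, 3.2, 9.1, 14.8, 11.1, 11.8, 2.2, 6.4, 19.7, 10.4.
Cumulative: 8.1, 23.5, 42.2, 61.2, 64.4, 73.5, 88.3, 99.4, 111.2, 113.4, 119.8, 139.5, 149.9.
The total first reaches 74 DD on day 7.

day 7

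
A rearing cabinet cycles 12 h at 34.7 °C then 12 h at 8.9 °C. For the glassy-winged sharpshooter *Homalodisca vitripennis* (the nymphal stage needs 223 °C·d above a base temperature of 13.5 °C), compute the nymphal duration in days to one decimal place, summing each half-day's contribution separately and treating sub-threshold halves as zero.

Day half: max(0, 34.7 − 13.5) × 0.5 = 21.2 × 0.5 = 10.60 DD.
Night half: max(0, 8.9 − 13.5) × 0.5 = 0.0 × 0.5 = 0.00 DD.
Per 24 h: 10.60 DD/day.
Duration = 223 / 10.60 = 21.038 ≈ 21.0 days.

21.0 days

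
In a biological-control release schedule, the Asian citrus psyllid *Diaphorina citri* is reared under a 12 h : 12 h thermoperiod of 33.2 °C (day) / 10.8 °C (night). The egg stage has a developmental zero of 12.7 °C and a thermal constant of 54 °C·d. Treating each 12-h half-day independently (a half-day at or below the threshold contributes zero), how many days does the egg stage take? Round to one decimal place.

Day half: max(0, 33.2 − 12.7) × 0.5 = 20.5 × 0.5 = 10.25 DD.
Night half: max(0, 10.8 − 12.7) × 0.5 = 0.0 × 0.5 = 0.00 DD.
Per 24 h: 10.25 DD/day.
Duration = 54 / 10.25 = 5.268 ≈ 5.3 days.

5.3 days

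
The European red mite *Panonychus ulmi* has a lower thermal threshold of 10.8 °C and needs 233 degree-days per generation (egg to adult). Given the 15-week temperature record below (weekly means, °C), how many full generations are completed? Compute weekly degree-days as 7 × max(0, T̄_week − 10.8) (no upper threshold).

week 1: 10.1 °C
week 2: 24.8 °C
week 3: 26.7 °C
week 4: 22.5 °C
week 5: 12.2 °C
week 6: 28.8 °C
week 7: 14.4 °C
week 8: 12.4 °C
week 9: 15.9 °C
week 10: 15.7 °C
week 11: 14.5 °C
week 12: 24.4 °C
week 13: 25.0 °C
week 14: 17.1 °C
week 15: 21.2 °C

3 generations

Weekly DD (7 × max(0, T̄ − 10.8)): 0.0, 98.0, 111.3, 81.9, 9.8, 126.0, 25.2, 11.2, 35.7, 34.3, 25.9, 95.2, 99.4, 44.1, 72.8.
Season total = 870.8 DD.
Complete generations = ⌊870.8 / 233⌋ = 3.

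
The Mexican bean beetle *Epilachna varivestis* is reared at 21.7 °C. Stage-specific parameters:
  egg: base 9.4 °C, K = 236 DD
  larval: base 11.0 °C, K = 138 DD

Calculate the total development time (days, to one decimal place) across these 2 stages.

egg: 236 / (21.7 − 9.4) = 236 / 12.3 = 19.187 d.
larval: 138 / (21.7 − 11.0) = 138 / 10.7 = 12.897 d.
Sum = 32.084 ≈ 32.1 days.

32.1 days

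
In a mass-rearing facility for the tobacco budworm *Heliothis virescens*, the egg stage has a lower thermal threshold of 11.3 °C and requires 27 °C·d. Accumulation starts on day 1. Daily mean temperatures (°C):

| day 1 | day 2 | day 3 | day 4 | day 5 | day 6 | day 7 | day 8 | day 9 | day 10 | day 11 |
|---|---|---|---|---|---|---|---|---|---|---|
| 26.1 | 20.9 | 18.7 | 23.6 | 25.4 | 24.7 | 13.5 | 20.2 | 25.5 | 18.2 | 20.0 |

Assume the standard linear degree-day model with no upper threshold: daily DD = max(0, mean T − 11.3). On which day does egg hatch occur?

day 3

Daily DD above 11.3 °C: 14.8, 9.6, 7.4, 12.3, 14.1, 13.4, 2.2, 8.9, 14.2, 6.9, 8.7.
Cumulative: 14.8, 24.4, 31.8, 44.1, 58.2, 71.6, 73.8, 82.7, 96.9, 103.8, 112.5.
The total first reaches 27 DD on day 3.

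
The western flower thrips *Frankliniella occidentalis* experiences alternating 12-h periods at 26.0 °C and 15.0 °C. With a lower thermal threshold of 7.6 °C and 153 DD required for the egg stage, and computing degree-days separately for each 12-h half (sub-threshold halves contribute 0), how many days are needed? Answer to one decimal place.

11.9 days

Day half: max(0, 26.0 − 7.6) × 0.5 = 18.4 × 0.5 = 9.20 DD.
Night half: max(0, 15.0 − 7.6) × 0.5 = 7.4 × 0.5 = 3.70 DD.
Per 24 h: 12.90 DD/day.
Duration = 153 / 12.90 = 11.860 ≈ 11.9 days.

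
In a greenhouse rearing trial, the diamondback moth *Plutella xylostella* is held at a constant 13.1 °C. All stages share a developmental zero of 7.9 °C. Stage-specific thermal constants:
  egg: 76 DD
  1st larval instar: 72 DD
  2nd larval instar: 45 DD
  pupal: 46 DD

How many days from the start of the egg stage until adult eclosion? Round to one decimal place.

46.0 days

Daily accumulation at 13.1 °C = 13.1 − 7.9 = 5.2 DD/day.
Total K = 76 + 72 + 45 + 46 = 239 DD.
Total duration = 239 / 5.2 = 45.962 ≈ 46.0 days.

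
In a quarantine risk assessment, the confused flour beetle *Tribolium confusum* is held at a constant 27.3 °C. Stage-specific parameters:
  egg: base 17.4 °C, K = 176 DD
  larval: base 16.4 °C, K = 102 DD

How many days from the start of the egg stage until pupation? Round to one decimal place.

27.1 days

egg: 176 / (27.3 − 17.4) = 176 / 9.9 = 17.778 d.
larval: 102 / (27.3 − 16.4) = 102 / 10.9 = 9.358 d.
Sum = 27.136 ≈ 27.1 days.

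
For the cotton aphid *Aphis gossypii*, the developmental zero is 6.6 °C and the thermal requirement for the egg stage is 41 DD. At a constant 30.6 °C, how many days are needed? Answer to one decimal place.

1.7 days

Daily accumulation = 30.6 − 6.6 = 24.0 DD/day.
Duration = 41 / 24.0 = 1.708 ≈ 1.7 days.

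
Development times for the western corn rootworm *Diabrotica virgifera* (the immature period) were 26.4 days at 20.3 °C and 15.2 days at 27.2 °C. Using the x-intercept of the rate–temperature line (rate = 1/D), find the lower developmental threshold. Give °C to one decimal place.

Equal thermal constants: D₁(T₁ − T_b) = D₂(T₂ − T_b).
26.4·(20.3 − T_b) = 15.2·(27.2 − T_b)
T_b = (26.4·20.3 − 15.2·27.2) / (26.4 − 15.2) = 122.48 / 11.2 = 10.936 °C ≈ 10.9 °C.

10.9 °C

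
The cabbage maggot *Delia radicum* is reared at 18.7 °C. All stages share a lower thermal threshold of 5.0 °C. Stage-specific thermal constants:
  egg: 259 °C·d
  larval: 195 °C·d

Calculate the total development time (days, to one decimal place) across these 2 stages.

33.1 days

Daily accumulation at 18.7 °C = 18.7 − 5.0 = 13.7 DD/day.
Total K = 259 + 195 = 454 DD.
Total duration = 454 / 13.7 = 33.139 ≈ 33.1 days.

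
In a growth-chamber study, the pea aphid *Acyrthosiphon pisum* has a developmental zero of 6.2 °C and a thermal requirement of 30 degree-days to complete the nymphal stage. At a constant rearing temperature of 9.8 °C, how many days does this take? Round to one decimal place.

Daily accumulation = 9.8 − 6.2 = 3.6 DD/day.
Duration = 30 / 3.6 = 8.333 ≈ 8.3 days.

8.3 days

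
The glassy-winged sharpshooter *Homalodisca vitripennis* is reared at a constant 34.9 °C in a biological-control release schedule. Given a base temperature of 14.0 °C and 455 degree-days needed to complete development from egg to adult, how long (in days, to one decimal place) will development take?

Daily accumulation = 34.9 − 14.0 = 20.9 DD/day.
Duration = 455 / 20.9 = 21.770 ≈ 21.8 days.

21.8 days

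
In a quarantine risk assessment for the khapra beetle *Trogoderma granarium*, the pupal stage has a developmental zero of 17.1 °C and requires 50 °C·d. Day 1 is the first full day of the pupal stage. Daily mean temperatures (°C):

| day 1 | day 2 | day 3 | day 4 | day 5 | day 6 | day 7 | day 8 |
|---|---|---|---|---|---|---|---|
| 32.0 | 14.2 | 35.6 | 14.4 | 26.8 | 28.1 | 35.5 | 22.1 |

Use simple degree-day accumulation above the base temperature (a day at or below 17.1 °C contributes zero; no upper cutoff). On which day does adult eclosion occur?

Daily DD above 17.1 °C: 14.9, 0.0, 18.5, 0.0, 9.7, 11.0, 18.4, 5.0.
Cumulative: 14.9, 14.9, 33.4, 33.4, 43.1, 54.1, 72.5, 77.5.
The total first reaches 50 DD on day 6.

day 6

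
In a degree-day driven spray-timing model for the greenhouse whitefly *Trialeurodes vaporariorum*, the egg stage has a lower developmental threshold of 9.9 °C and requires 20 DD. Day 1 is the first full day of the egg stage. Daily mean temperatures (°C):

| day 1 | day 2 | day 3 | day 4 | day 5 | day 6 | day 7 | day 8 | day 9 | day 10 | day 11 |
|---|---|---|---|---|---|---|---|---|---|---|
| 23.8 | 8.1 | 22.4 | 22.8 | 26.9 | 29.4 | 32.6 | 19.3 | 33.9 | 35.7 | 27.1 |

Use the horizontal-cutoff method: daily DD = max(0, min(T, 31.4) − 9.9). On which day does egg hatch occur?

Daily DD above 9.9 °C (capped at 21.5): 13.9, 0.0, 12.5, 12.9, 17.0, 19.5, 21.5, 9.4, 21.5, 21.5, 17.2.
Cumulative: 13.9, 13.9, 26.4, 39.3, 56.3, 75.8, 97.3, 106.7, 128.2, 149.7, 166.9.
The total first reaches 20 DD on day 3.

day 3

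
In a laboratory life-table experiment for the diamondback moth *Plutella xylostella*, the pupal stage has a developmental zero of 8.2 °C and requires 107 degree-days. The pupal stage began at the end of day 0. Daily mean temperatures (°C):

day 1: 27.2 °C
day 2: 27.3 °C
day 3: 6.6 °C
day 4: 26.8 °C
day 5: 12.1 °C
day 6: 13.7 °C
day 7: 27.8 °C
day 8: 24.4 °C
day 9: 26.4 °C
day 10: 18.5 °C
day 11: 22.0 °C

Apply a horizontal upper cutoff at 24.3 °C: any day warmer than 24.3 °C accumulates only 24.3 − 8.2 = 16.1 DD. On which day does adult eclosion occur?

Daily DD above 8.2 °C (capped at 16.1): 16.1, 16.1, 0.0, 16.1, 3.9, 5.5, 16.1, 16.1, 16.1, 10.3, 13.8.
Cumulative: 16.1, 32.2, 32.2, 48.3, 52.2, 57.7, 73.8, 89.9, 106.0, 116.3, 130.1.
The total first reaches 107 DD on day 10.

day 10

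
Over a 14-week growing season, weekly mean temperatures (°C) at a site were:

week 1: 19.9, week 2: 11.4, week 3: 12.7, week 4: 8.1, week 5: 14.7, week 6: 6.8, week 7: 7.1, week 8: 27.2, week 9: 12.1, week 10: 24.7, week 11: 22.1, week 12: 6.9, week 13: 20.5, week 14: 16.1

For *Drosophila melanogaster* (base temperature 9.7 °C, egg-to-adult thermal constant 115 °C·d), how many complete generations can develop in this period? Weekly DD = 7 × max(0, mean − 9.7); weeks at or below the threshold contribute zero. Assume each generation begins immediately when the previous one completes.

Weekly DD (7 × max(0, T̄ − 9.7)): 71.4, 11.9, 21.0, 0.0, 35.0, 0.0, 0.0, 122.5, 16.8, 105.0, 86.8, 0.0, 75.6, 44.8.
Season total = 590.8 DD.
Complete generations = ⌊590.8 / 115⌋ = 5.

5 generations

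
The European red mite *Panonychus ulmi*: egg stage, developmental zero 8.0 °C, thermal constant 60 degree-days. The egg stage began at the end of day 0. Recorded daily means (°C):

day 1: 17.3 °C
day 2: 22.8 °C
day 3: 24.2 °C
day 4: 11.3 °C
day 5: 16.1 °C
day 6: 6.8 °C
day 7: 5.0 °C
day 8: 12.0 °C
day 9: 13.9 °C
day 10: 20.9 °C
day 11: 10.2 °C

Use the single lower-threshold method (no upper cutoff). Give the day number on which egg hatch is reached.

day 9

Daily DD above 8.0 °C: 9.3, 14.8, 16.2, 3.3, 8.1, 0.0, 0.0, 4.0, 5.9, 12.9, 2.2.
Cumulative: 9.3, 24.1, 40.3, 43.6, 51.7, 51.7, 51.7, 55.7, 61.6, 74.5, 76.7.
The total first reaches 60 DD on day 9.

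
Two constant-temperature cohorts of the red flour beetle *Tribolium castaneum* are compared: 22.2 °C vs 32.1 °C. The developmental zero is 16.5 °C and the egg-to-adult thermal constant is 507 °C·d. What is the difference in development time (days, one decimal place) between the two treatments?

At 22.2 °C: 507 / (22.2 − 16.5) = 507 / 5.7 = 88.947 d.
At 32.1 °C: 507 / (32.1 − 16.5) = 507 / 15.6 = 32.500 d.
Difference = |88.947 − 32.500| = 56.447 ≈ 56.4 days.

56.4 days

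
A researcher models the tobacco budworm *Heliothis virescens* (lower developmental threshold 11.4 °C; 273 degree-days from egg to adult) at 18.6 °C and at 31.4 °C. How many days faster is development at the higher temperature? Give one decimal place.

At 18.6 °C: 273 / (18.6 − 11.4) = 273 / 7.2 = 37.917 d.
At 31.4 °C: 273 / (31.4 − 11.4) = 273 / 20.0 = 13.650 d.
Difference = |37.917 − 13.650| = 24.267 ≈ 24.3 days.

24.3 days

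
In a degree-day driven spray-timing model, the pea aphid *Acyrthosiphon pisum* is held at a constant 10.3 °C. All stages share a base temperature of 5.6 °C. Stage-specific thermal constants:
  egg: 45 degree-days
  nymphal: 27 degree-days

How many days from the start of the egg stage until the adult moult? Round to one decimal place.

Daily accumulation at 10.3 °C = 10.3 − 5.6 = 4.7 DD/day.
Total K = 45 + 27 = 72 DD.
Total duration = 72 / 4.7 = 15.319 ≈ 15.3 days.

15.3 days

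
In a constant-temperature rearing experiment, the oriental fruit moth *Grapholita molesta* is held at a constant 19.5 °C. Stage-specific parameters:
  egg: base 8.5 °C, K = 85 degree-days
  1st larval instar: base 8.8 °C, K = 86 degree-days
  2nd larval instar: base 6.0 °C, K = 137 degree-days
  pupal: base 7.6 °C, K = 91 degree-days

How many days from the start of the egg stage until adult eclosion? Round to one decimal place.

33.6 days

egg: 85 / (19.5 − 8.5) = 85 / 11.0 = 7.727 d.
1st larval instar: 86 / (19.5 − 8.8) = 86 / 10.7 = 8.037 d.
2nd larval instar: 137 / (19.5 − 6.0) = 137 / 13.5 = 10.148 d.
pupal: 91 / (19.5 − 7.6) = 91 / 11.9 = 7.647 d.
Sum = 33.560 ≈ 33.6 days.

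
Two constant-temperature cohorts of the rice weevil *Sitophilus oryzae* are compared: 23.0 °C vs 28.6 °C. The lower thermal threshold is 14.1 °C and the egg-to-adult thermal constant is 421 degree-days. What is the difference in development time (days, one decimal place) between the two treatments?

At 23.0 °C: 421 / (23.0 − 14.1) = 421 / 8.9 = 47.303 d.
At 28.6 °C: 421 / (28.6 − 14.1) = 421 / 14.5 = 29.034 d.
Difference = |47.303 − 29.034| = 18.269 ≈ 18.3 days.

18.3 days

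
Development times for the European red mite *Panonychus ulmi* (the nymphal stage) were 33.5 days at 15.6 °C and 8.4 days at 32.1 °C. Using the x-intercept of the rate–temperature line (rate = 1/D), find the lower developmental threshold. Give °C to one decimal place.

10.1 °C

Under the model K = D·(T − T_b), so D₁·(T₁ − T_b) = D₂·(T₂ − T_b).
33.5·(15.6 − T_b) = 8.4·(32.1 − T_b)
T_b = (33.5·15.6 − 8.4·32.1) / (33.5 − 8.4) = 252.96 / 25.1 = 10.078 °C ≈ 10.1 °C.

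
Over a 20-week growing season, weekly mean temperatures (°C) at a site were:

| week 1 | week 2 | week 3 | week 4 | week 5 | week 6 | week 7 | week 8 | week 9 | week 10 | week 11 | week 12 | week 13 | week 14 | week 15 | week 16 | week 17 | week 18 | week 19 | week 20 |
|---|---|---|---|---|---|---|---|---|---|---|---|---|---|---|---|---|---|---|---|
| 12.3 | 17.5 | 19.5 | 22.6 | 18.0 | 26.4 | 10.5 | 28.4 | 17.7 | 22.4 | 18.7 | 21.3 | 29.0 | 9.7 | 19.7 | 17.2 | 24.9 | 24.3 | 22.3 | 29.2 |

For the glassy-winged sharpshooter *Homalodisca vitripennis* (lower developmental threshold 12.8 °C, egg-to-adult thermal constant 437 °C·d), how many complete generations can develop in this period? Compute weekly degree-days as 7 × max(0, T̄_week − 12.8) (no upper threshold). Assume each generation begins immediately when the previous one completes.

2 generations

Weekly DD (7 × max(0, T̄ − 12.8)): 0.0, 32.9, 46.9, 68.6, 36.4, 95.2, 0.0, 109.2, 34.3, 67.2, 41.3, 59.5, 113.4, 0.0, 48.3, 30.8, 84.7, 80.5, 66.5, 114.8.
Season total = 1130.5 DD.
Complete generations = ⌊1130.5 / 437⌋ = 2.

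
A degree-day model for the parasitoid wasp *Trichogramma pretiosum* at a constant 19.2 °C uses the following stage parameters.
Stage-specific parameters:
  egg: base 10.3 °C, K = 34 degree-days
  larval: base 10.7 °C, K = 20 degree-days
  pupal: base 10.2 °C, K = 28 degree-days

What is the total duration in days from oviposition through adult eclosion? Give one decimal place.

egg: 34 / (19.2 − 10.3) = 34 / 8.9 = 3.820 d.
larval: 20 / (19.2 − 10.7) = 20 / 8.5 = 2.353 d.
pupal: 28 / (19.2 − 10.2) = 28 / 9.0 = 3.111 d.
Sum = 9.284 ≈ 9.3 days.

9.3 days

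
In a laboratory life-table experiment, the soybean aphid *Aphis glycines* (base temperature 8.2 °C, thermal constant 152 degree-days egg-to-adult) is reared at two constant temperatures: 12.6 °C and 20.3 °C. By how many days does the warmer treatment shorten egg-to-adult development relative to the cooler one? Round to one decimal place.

22.0 days

At 12.6 °C: 152 / (12.6 − 8.2) = 152 / 4.4 = 34.545 d.
At 20.3 °C: 152 / (20.3 − 8.2) = 152 / 12.1 = 12.562 d.
Difference = |34.545 − 12.562| = 21.983 ≈ 22.0 days.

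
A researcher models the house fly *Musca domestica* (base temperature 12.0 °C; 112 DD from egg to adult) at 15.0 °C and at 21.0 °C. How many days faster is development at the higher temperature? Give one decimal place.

24.9 days

At 15.0 °C: 112 / (15.0 − 12.0) = 112 / 3.0 = 37.333 d.
At 21.0 °C: 112 / (21.0 − 12.0) = 112 / 9.0 = 12.444 d.
Difference = |37.333 − 12.444| = 24.889 ≈ 24.9 days.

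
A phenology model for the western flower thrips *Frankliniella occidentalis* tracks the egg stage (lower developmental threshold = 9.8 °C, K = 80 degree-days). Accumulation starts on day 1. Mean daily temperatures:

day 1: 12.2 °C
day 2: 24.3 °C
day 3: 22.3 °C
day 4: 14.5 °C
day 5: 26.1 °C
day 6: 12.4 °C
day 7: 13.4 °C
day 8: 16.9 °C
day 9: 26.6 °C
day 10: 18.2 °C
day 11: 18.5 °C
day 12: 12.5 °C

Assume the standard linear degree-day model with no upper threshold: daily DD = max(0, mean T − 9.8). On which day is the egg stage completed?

day 9

Daily DD above 9.8 °C: 2.4, 14.5, 12.5, 4.7, 16.3, 2.6, 3.6, 7.1, 16.8, 8.4, 8.7, 2.7.
Cumulative: 2.4, 16.9, 29.4, 34.1, 50.4, 53.0, 56.6, 63.7, 80.5, 88.9, 97.6, 100.3.
The total first reaches 80 DD on day 9.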